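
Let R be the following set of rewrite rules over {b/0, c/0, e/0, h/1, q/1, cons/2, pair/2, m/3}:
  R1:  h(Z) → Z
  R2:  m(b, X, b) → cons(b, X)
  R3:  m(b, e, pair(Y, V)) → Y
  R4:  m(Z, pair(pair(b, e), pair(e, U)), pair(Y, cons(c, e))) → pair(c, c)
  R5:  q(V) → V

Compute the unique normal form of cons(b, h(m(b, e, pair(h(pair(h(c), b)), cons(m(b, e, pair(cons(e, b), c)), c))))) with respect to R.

cons(b, pair(c, b))

1. cons(b, h(m(b, e, pair(h(pair(h(c), b)), cons(m(b, e, pair(cons(e, b), c)), c)))))  →  cons(b, m(b, e, pair(h(pair(h(c), b)), cons(m(b, e, pair(cons(e, b), c)), c))))   [R1 at 2]
2. cons(b, m(b, e, pair(h(pair(h(c), b)), cons(m(b, e, pair(cons(e, b), c)), c))))  →  cons(b, h(pair(h(c), b)))   [R3 at 2]
3. cons(b, h(pair(h(c), b)))  →  cons(b, pair(h(c), b))   [R1 at 2]
4. cons(b, pair(h(c), b))  →  cons(b, pair(c, b))   [R1 at 2.1]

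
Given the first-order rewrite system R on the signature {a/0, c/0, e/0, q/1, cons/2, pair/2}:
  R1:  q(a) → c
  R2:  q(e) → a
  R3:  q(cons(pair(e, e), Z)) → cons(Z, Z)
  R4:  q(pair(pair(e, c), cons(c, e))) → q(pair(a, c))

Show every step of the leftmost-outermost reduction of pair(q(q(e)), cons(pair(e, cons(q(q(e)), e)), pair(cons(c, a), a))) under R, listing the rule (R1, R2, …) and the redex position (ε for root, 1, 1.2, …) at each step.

pair(c, cons(pair(e, cons(c, e)), pair(cons(c, a), a)))

1. pair(q(q(e)), cons(pair(e, cons(q(q(e)), e)), pair(cons(c, a), a)))  →  pair(q(a), cons(pair(e, cons(q(q(e)), e)), pair(cons(c, a), a)))   [R2 at 1.1]
2. pair(q(a), cons(pair(e, cons(q(q(e)), e)), pair(cons(c, a), a)))  →  pair(c, cons(pair(e, cons(q(q(e)), e)), pair(cons(c, a), a)))   [R1 at 1]
3. pair(c, cons(pair(e, cons(q(q(e)), e)), pair(cons(c, a), a)))  →  pair(c, cons(pair(e, cons(q(a), e)), pair(cons(c, a), a)))   [R2 at 2.1.2.1.1]
4. pair(c, cons(pair(e, cons(q(a), e)), pair(cons(c, a), a)))  →  pair(c, cons(pair(e, cons(c, e)), pair(cons(c, a), a)))   [R1 at 2.1.2.1]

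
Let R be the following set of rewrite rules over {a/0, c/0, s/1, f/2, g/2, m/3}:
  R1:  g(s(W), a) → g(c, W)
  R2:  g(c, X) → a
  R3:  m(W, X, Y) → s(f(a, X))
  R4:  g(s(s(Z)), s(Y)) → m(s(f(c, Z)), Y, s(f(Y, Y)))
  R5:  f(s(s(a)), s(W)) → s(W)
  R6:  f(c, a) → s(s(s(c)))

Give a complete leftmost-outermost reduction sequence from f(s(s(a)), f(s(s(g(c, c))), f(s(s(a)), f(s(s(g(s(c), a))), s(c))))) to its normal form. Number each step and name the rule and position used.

1. f(s(s(a)), f(s(s(g(c, c))), f(s(s(a)), f(s(s(g(s(c), a))), s(c)))))  →  f(s(s(a)), f(s(s(a)), f(s(s(a)), f(s(s(g(s(c), a))), s(c)))))   [R2 at 2.1.1.1]
2. f(s(s(a)), f(s(s(a)), f(s(s(a)), f(s(s(g(s(c), a))), s(c)))))  →  f(s(s(a)), f(s(s(a)), f(s(s(a)), f(s(s(g(c, c))), s(c)))))   [R1 at 2.2.2.1.1.1]
3. f(s(s(a)), f(s(s(a)), f(s(s(a)), f(s(s(g(c, c))), s(c)))))  →  f(s(s(a)), f(s(s(a)), f(s(s(a)), f(s(s(a)), s(c)))))   [R2 at 2.2.2.1.1.1]
4. f(s(s(a)), f(s(s(a)), f(s(s(a)), f(s(s(a)), s(c)))))  →  f(s(s(a)), f(s(s(a)), f(s(s(a)), s(c))))   [R5 at 2.2.2]
5. f(s(s(a)), f(s(s(a)), f(s(s(a)), s(c))))  →  f(s(s(a)), f(s(s(a)), s(c)))   [R5 at 2.2]
6. f(s(s(a)), f(s(s(a)), s(c)))  →  f(s(s(a)), s(c))   [R5 at 2]
7. f(s(s(a)), s(c))  →  s(c)   [R5 at ε]

s(c)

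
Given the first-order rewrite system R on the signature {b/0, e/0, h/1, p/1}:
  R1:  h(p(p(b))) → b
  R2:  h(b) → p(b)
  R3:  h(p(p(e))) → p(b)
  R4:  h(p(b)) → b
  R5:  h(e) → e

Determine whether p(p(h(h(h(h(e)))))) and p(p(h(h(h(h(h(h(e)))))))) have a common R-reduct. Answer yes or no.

yes — NF(t₁) = p(p(e)), NF(t₂) = p(p(e))

Reduce t₁ = p(p(h(h(h(h(e)))))):
1. p(p(h(h(h(h(e))))))  →  p(p(h(h(h(e)))))   [R5 at 1.1.1.1.1]
2. p(p(h(h(h(e)))))  →  p(p(h(h(e))))   [R5 at 1.1.1.1]
3. p(p(h(h(e))))  →  p(p(h(e)))   [R5 at 1.1.1]
4. p(p(h(e)))  →  p(p(e))   [R5 at 1.1]

Reduce t₂ = p(p(h(h(h(h(h(h(e)))))))):
1. p(p(h(h(h(h(h(h(e))))))))  →  p(p(h(h(h(h(h(e)))))))   [R5 at 1.1.1.1.1.1.1]
2. p(p(h(h(h(h(h(e)))))))  →  p(p(h(h(h(h(e))))))   [R5 at 1.1.1.1.1.1]
3. p(p(h(h(h(h(e))))))  →  p(p(h(h(h(e)))))   [R5 at 1.1.1.1.1]
4. p(p(h(h(h(e)))))  →  p(p(h(h(e))))   [R5 at 1.1.1.1]
5. p(p(h(h(e))))  →  p(p(h(e)))   [R5 at 1.1.1]
6. p(p(h(e)))  →  p(p(e))   [R5 at 1.1]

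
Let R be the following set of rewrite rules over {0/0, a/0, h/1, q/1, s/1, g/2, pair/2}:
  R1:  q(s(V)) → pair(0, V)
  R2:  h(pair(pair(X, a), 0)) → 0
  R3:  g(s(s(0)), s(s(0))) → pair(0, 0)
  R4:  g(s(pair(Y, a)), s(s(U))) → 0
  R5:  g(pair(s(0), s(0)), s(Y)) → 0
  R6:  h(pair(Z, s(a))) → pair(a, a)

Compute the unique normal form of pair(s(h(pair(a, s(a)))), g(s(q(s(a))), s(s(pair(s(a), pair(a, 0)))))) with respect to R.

1. pair(s(h(pair(a, s(a)))), g(s(q(s(a))), s(s(pair(s(a), pair(a, 0))))))  →  pair(s(pair(a, a)), g(s(q(s(a))), s(s(pair(s(a), pair(a, 0))))))   [R6 at 1.1]
2. pair(s(pair(a, a)), g(s(q(s(a))), s(s(pair(s(a), pair(a, 0))))))  →  pair(s(pair(a, a)), g(s(pair(0, a)), s(s(pair(s(a), pair(a, 0))))))   [R1 at 2.1.1]
3. pair(s(pair(a, a)), g(s(pair(0, a)), s(s(pair(s(a), pair(a, 0))))))  →  pair(s(pair(a, a)), 0)   [R4 at 2]

pair(s(pair(a, a)), 0)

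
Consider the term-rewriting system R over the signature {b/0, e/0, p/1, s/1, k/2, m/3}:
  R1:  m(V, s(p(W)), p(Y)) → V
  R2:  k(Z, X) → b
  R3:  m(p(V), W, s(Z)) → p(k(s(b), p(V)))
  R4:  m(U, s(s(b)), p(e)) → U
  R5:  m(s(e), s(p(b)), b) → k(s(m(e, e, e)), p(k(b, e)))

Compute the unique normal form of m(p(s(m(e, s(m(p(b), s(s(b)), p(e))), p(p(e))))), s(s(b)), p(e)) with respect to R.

p(s(e))

1. m(p(s(m(e, s(m(p(b), s(s(b)), p(e))), p(p(e))))), s(s(b)), p(e))  →  p(s(m(e, s(m(p(b), s(s(b)), p(e))), p(p(e)))))   [R4 at ε]
2. p(s(m(e, s(m(p(b), s(s(b)), p(e))), p(p(e)))))  →  p(s(m(e, s(p(b)), p(p(e)))))   [R4 at 1.1.2.1]
3. p(s(m(e, s(p(b)), p(p(e)))))  →  p(s(e))   [R1 at 1.1]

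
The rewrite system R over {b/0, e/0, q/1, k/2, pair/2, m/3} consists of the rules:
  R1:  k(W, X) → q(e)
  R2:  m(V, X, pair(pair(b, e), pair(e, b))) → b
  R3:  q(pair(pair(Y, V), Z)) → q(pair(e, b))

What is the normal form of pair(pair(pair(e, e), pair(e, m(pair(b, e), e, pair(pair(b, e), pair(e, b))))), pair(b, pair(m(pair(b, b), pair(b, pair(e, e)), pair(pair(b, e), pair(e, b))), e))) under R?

pair(pair(pair(e, e), pair(e, b)), pair(b, pair(b, e)))

1. pair(pair(pair(e, e), pair(e, m(pair(b, e), e, pair(pair(b, e), pair(e, b))))), pair(b, pair(m(pair(b, b), pair(b, pair(e, e)), pair(pair(b, e), pair(e, b))), e)))  →  pair(pair(pair(e, e), pair(e, b)), pair(b, pair(m(pair(b, b), pair(b, pair(e, e)), pair(pair(b, e), pair(e, b))), e)))   [R2 at 1.2.2]
2. pair(pair(pair(e, e), pair(e, b)), pair(b, pair(m(pair(b, b), pair(b, pair(e, e)), pair(pair(b, e), pair(e, b))), e)))  →  pair(pair(pair(e, e), pair(e, b)), pair(b, pair(b, e)))   [R2 at 2.2.1]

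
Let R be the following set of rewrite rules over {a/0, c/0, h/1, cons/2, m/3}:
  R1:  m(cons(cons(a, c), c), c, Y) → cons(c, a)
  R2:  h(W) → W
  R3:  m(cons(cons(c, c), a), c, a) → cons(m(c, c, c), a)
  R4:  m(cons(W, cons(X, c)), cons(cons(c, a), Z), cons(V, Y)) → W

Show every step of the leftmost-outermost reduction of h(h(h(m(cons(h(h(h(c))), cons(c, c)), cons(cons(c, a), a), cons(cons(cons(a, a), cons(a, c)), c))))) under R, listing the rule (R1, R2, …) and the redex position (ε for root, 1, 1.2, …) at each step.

1. h(h(h(m(cons(h(h(h(c))), cons(c, c)), cons(cons(c, a), a), cons(cons(cons(a, a), cons(a, c)), c)))))  →  h(h(m(cons(h(h(h(c))), cons(c, c)), cons(cons(c, a), a), cons(cons(cons(a, a), cons(a, c)), c))))   [R2 at ε]
2. h(h(m(cons(h(h(h(c))), cons(c, c)), cons(cons(c, a), a), cons(cons(cons(a, a), cons(a, c)), c))))  →  h(m(cons(h(h(h(c))), cons(c, c)), cons(cons(c, a), a), cons(cons(cons(a, a), cons(a, c)), c)))   [R2 at ε]
3. h(m(cons(h(h(h(c))), cons(c, c)), cons(cons(c, a), a), cons(cons(cons(a, a), cons(a, c)), c)))  →  m(cons(h(h(h(c))), cons(c, c)), cons(cons(c, a), a), cons(cons(cons(a, a), cons(a, c)), c))   [R2 at ε]
4. m(cons(h(h(h(c))), cons(c, c)), cons(cons(c, a), a), cons(cons(cons(a, a), cons(a, c)), c))  →  h(h(h(c)))   [R4 at ε]
5. h(h(h(c)))  →  h(h(c))   [R2 at ε]
6. h(h(c))  →  h(c)   [R2 at ε]
7. h(c)  →  c   [R2 at ε]

c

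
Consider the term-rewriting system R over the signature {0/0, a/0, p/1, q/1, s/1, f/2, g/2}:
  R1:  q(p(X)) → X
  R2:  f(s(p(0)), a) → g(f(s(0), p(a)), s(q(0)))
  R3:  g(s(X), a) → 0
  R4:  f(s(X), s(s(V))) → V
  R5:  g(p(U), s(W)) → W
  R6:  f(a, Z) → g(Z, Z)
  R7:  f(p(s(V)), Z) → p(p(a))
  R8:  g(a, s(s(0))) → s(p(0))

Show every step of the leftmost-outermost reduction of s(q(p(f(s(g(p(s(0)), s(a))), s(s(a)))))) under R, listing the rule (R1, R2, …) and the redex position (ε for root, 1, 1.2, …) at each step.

s(a)

1. s(q(p(f(s(g(p(s(0)), s(a))), s(s(a))))))  →  s(f(s(g(p(s(0)), s(a))), s(s(a))))   [R1 at 1]
2. s(f(s(g(p(s(0)), s(a))), s(s(a))))  →  s(a)   [R4 at 1]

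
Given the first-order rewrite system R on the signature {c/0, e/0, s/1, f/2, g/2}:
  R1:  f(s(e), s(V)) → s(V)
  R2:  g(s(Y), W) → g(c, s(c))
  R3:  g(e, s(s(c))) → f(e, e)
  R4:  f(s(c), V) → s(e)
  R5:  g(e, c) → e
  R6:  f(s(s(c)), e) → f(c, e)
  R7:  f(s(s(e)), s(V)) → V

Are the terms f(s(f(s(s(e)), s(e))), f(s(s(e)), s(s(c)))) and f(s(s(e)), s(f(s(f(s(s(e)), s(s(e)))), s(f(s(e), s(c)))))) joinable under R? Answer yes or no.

Reduce t₁ = f(s(f(s(s(e)), s(e))), f(s(s(e)), s(s(c)))):
1. f(s(f(s(s(e)), s(e))), f(s(s(e)), s(s(c))))  →  f(s(e), f(s(s(e)), s(s(c))))   [R7 at 1.1]
2. f(s(e), f(s(s(e)), s(s(c))))  →  f(s(e), s(c))   [R7 at 2]
3. f(s(e), s(c))  →  s(c)   [R1 at ε]

Reduce t₂ = f(s(s(e)), s(f(s(f(s(s(e)), s(s(e)))), s(f(s(e), s(c)))))):
1. f(s(s(e)), s(f(s(f(s(s(e)), s(s(e)))), s(f(s(e), s(c))))))  →  f(s(f(s(s(e)), s(s(e)))), s(f(s(e), s(c))))   [R7 at ε]
2. f(s(f(s(s(e)), s(s(e)))), s(f(s(e), s(c))))  →  f(s(s(e)), s(f(s(e), s(c))))   [R7 at 1.1]
3. f(s(s(e)), s(f(s(e), s(c))))  →  f(s(e), s(c))   [R7 at ε]
4. f(s(e), s(c))  →  s(c)   [R1 at ε]

yes — NF(t₁) = s(c), NF(t₂) = s(c)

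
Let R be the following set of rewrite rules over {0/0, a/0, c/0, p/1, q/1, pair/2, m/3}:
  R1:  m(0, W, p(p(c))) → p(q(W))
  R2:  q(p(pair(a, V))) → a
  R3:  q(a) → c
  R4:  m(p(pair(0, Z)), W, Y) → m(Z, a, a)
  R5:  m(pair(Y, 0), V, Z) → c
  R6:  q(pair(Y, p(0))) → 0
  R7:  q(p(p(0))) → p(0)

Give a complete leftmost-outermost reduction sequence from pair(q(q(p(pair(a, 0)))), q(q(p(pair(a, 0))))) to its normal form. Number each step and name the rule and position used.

pair(c, c)

1. pair(q(q(p(pair(a, 0)))), q(q(p(pair(a, 0)))))  →  pair(q(a), q(q(p(pair(a, 0)))))   [R2 at 1.1]
2. pair(q(a), q(q(p(pair(a, 0)))))  →  pair(c, q(q(p(pair(a, 0)))))   [R3 at 1]
3. pair(c, q(q(p(pair(a, 0)))))  →  pair(c, q(a))   [R2 at 2.1]
4. pair(c, q(a))  →  pair(c, c)   [R3 at 2]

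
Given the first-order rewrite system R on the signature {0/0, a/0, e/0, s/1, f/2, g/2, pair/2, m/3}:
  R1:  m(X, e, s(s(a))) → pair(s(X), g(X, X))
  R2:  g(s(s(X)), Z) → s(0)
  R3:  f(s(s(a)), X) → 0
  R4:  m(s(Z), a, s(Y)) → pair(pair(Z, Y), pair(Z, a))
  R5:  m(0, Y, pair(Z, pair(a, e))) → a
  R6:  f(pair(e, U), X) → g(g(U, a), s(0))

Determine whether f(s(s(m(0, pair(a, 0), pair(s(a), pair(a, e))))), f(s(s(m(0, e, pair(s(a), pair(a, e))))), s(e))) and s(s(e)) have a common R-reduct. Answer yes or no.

no — NF(t₁) = 0, NF(t₂) = s(s(e))

Reduce t₁ = f(s(s(m(0, pair(a, 0), pair(s(a), pair(a, e))))), f(s(s(m(0, e, pair(s(a), pair(a, e))))), s(e))):
1. f(s(s(m(0, pair(a, 0), pair(s(a), pair(a, e))))), f(s(s(m(0, e, pair(s(a), pair(a, e))))), s(e)))  →  f(s(s(a)), f(s(s(m(0, e, pair(s(a), pair(a, e))))), s(e)))   [R5 at 1.1.1]
2. f(s(s(a)), f(s(s(m(0, e, pair(s(a), pair(a, e))))), s(e)))  →  0   [R3 at ε]

Reduce t₂ = s(s(e)):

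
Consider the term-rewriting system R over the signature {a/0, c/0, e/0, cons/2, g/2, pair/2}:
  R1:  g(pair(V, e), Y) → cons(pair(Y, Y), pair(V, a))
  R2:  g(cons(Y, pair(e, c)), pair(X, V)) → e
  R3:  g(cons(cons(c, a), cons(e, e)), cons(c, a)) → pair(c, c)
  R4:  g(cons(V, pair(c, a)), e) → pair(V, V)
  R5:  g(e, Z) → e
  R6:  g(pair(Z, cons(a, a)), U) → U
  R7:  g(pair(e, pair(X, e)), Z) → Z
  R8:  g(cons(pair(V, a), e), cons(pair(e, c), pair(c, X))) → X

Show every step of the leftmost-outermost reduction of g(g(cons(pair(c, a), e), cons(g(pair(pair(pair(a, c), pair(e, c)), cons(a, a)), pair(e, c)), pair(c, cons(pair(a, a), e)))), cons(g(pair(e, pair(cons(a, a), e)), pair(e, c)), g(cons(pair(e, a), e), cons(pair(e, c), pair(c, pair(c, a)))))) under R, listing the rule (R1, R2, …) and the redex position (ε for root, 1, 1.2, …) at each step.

1. g(g(cons(pair(c, a), e), cons(g(pair(pair(pair(a, c), pair(e, c)), cons(a, a)), pair(e, c)), pair(c, cons(pair(a, a), e)))), cons(g(pair(e, pair(cons(a, a), e)), pair(e, c)), g(cons(pair(e, a), e), cons(pair(e, c), pair(c, pair(c, a))))))  →  g(g(cons(pair(c, a), e), cons(pair(e, c), pair(c, cons(pair(a, a), e)))), cons(g(pair(e, pair(cons(a, a), e)), pair(e, c)), g(cons(pair(e, a), e), cons(pair(e, c), pair(c, pair(c, a))))))   [R6 at 1.2.1]
2. g(g(cons(pair(c, a), e), cons(pair(e, c), pair(c, cons(pair(a, a), e)))), cons(g(pair(e, pair(cons(a, a), e)), pair(e, c)), g(cons(pair(e, a), e), cons(pair(e, c), pair(c, pair(c, a))))))  →  g(cons(pair(a, a), e), cons(g(pair(e, pair(cons(a, a), e)), pair(e, c)), g(cons(pair(e, a), e), cons(pair(e, c), pair(c, pair(c, a))))))   [R8 at 1]
3. g(cons(pair(a, a), e), cons(g(pair(e, pair(cons(a, a), e)), pair(e, c)), g(cons(pair(e, a), e), cons(pair(e, c), pair(c, pair(c, a))))))  →  g(cons(pair(a, a), e), cons(pair(e, c), g(cons(pair(e, a), e), cons(pair(e, c), pair(c, pair(c, a))))))   [R7 at 2.1]
4. g(cons(pair(a, a), e), cons(pair(e, c), g(cons(pair(e, a), e), cons(pair(e, c), pair(c, pair(c, a))))))  →  g(cons(pair(a, a), e), cons(pair(e, c), pair(c, a)))   [R8 at 2.2]
5. g(cons(pair(a, a), e), cons(pair(e, c), pair(c, a)))  →  a   [R8 at ε]

a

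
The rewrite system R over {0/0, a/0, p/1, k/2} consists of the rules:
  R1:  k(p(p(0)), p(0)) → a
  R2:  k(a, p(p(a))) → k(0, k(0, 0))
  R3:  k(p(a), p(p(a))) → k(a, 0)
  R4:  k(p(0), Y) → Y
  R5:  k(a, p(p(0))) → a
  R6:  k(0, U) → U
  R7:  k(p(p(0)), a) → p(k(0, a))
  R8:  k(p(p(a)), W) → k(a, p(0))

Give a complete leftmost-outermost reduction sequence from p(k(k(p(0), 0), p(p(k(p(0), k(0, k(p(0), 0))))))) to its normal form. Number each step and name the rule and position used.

1. p(k(k(p(0), 0), p(p(k(p(0), k(0, k(p(0), 0)))))))  →  p(k(0, p(p(k(p(0), k(0, k(p(0), 0)))))))   [R4 at 1.1]
2. p(k(0, p(p(k(p(0), k(0, k(p(0), 0)))))))  →  p(p(p(k(p(0), k(0, k(p(0), 0))))))   [R6 at 1]
3. p(p(p(k(p(0), k(0, k(p(0), 0))))))  →  p(p(p(k(0, k(p(0), 0)))))   [R4 at 1.1.1]
4. p(p(p(k(0, k(p(0), 0)))))  →  p(p(p(k(p(0), 0))))   [R6 at 1.1.1]
5. p(p(p(k(p(0), 0))))  →  p(p(p(0)))   [R4 at 1.1.1]

p(p(p(0)))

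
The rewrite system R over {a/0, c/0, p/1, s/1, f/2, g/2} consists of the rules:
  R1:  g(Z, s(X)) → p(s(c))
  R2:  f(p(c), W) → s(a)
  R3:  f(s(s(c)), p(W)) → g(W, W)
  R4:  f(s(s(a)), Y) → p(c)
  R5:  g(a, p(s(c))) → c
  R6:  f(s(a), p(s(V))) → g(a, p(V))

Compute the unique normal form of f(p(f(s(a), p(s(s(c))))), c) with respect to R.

s(a)

1. f(p(f(s(a), p(s(s(c))))), c)  →  f(p(g(a, p(s(c)))), c)   [R6 at 1.1]
2. f(p(g(a, p(s(c)))), c)  →  f(p(c), c)   [R5 at 1.1]
3. f(p(c), c)  →  s(a)   [R2 at ε]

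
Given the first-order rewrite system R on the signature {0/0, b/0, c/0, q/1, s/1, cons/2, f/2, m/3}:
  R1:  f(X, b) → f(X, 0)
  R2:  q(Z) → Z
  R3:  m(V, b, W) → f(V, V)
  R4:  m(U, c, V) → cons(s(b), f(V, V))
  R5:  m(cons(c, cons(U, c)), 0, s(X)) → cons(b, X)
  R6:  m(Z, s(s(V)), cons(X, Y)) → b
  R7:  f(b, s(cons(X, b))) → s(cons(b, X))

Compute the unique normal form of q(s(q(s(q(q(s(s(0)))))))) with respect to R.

s(s(s(s(0))))

1. q(s(q(s(q(q(s(s(0))))))))  →  s(q(s(q(q(s(s(0)))))))   [R2 at ε]
2. s(q(s(q(q(s(s(0)))))))  →  s(s(q(q(s(s(0))))))   [R2 at 1]
3. s(s(q(q(s(s(0))))))  →  s(s(q(s(s(0)))))   [R2 at 1.1]
4. s(s(q(s(s(0)))))  →  s(s(s(s(0))))   [R2 at 1.1]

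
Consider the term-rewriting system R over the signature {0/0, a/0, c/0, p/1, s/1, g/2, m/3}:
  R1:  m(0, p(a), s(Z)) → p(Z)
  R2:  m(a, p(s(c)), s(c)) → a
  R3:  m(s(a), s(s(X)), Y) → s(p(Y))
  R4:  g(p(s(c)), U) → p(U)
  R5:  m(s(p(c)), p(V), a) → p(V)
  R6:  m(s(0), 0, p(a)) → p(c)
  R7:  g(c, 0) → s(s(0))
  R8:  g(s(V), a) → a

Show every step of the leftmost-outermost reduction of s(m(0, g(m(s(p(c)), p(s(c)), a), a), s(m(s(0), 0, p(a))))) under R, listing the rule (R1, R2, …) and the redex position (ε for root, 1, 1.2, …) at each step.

s(p(p(c)))

1. s(m(0, g(m(s(p(c)), p(s(c)), a), a), s(m(s(0), 0, p(a)))))  →  s(m(0, g(p(s(c)), a), s(m(s(0), 0, p(a)))))   [R5 at 1.2.1]
2. s(m(0, g(p(s(c)), a), s(m(s(0), 0, p(a)))))  →  s(m(0, p(a), s(m(s(0), 0, p(a)))))   [R4 at 1.2]
3. s(m(0, p(a), s(m(s(0), 0, p(a)))))  →  s(p(m(s(0), 0, p(a))))   [R1 at 1]
4. s(p(m(s(0), 0, p(a))))  →  s(p(p(c)))   [R6 at 1.1]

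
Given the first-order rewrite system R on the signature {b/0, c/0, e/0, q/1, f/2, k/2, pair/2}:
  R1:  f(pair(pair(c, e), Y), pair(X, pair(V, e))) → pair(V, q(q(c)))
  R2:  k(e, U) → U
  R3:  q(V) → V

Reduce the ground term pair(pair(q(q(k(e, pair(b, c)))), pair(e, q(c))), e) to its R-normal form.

1. pair(pair(q(q(k(e, pair(b, c)))), pair(e, q(c))), e)  →  pair(pair(q(k(e, pair(b, c))), pair(e, q(c))), e)   [R3 at 1.1]
2. pair(pair(q(k(e, pair(b, c))), pair(e, q(c))), e)  →  pair(pair(k(e, pair(b, c)), pair(e, q(c))), e)   [R3 at 1.1]
3. pair(pair(k(e, pair(b, c)), pair(e, q(c))), e)  →  pair(pair(pair(b, c), pair(e, q(c))), e)   [R2 at 1.1]
4. pair(pair(pair(b, c), pair(e, q(c))), e)  →  pair(pair(pair(b, c), pair(e, c)), e)   [R3 at 1.2.2]

pair(pair(pair(b, c), pair(e, c)), e)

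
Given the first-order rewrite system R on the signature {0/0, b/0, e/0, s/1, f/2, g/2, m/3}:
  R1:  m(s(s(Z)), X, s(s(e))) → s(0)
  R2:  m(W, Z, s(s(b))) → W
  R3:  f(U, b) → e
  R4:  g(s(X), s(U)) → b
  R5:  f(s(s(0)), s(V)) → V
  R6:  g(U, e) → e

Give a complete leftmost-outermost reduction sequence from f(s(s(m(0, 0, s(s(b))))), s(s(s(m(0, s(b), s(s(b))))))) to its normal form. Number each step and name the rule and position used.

s(s(0))

1. f(s(s(m(0, 0, s(s(b))))), s(s(s(m(0, s(b), s(s(b)))))))  →  f(s(s(0)), s(s(s(m(0, s(b), s(s(b)))))))   [R2 at 1.1.1]
2. f(s(s(0)), s(s(s(m(0, s(b), s(s(b)))))))  →  s(s(m(0, s(b), s(s(b)))))   [R5 at ε]
3. s(s(m(0, s(b), s(s(b)))))  →  s(s(0))   [R2 at 1.1]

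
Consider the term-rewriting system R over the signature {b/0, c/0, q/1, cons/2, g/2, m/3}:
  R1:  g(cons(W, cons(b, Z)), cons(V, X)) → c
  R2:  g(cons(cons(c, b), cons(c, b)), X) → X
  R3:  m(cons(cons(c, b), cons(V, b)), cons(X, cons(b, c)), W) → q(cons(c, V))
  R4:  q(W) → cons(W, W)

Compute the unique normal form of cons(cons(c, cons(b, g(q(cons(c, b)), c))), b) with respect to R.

cons(cons(c, cons(b, c)), b)

1. cons(cons(c, cons(b, g(q(cons(c, b)), c))), b)  →  cons(cons(c, cons(b, g(cons(cons(c, b), cons(c, b)), c))), b)   [R4 at 1.2.2.1]
2. cons(cons(c, cons(b, g(cons(cons(c, b), cons(c, b)), c))), b)  →  cons(cons(c, cons(b, c)), b)   [R2 at 1.2.2]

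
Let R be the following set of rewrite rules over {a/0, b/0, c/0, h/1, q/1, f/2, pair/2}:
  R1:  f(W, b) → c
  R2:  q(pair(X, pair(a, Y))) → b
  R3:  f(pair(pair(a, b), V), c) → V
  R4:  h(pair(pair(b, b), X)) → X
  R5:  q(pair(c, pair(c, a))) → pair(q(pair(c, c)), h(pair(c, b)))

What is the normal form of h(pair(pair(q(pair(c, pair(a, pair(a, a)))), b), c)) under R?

1. h(pair(pair(q(pair(c, pair(a, pair(a, a)))), b), c))  →  h(pair(pair(b, b), c))   [R2 at 1.1.1]
2. h(pair(pair(b, b), c))  →  c   [R4 at ε]

c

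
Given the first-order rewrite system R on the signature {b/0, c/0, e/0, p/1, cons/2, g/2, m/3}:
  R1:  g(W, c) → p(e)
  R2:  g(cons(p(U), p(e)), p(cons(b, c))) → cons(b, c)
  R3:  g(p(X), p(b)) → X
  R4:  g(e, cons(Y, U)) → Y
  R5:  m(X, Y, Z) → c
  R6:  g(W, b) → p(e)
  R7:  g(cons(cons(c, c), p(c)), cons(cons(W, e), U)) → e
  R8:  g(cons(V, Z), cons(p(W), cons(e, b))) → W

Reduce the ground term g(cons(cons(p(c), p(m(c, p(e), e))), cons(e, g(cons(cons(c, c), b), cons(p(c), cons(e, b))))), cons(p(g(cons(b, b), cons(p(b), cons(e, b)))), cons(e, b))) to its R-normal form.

1. g(cons(cons(p(c), p(m(c, p(e), e))), cons(e, g(cons(cons(c, c), b), cons(p(c), cons(e, b))))), cons(p(g(cons(b, b), cons(p(b), cons(e, b)))), cons(e, b)))  →  g(cons(b, b), cons(p(b), cons(e, b)))   [R8 at ε]
2. g(cons(b, b), cons(p(b), cons(e, b)))  →  b   [R8 at ε]

b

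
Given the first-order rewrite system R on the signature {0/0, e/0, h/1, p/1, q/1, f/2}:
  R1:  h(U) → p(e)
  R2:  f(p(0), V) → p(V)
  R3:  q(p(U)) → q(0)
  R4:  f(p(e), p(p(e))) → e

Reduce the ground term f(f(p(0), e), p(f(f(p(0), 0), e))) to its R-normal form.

e

1. f(f(p(0), e), p(f(f(p(0), 0), e)))  →  f(p(e), p(f(f(p(0), 0), e)))   [R2 at 1]
2. f(p(e), p(f(f(p(0), 0), e)))  →  f(p(e), p(f(p(0), e)))   [R2 at 2.1.1]
3. f(p(e), p(f(p(0), e)))  →  f(p(e), p(p(e)))   [R2 at 2.1]
4. f(p(e), p(p(e)))  →  e   [R4 at ε]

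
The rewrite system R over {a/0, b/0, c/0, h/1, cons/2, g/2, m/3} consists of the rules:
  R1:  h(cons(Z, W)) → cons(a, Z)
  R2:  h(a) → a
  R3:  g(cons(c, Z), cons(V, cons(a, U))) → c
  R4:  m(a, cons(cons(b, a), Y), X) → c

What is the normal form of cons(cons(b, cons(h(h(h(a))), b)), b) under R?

cons(cons(b, cons(a, b)), b)

1. cons(cons(b, cons(h(h(h(a))), b)), b)  →  cons(cons(b, cons(h(h(a)), b)), b)   [R2 at 1.2.1.1.1]
2. cons(cons(b, cons(h(h(a)), b)), b)  →  cons(cons(b, cons(h(a), b)), b)   [R2 at 1.2.1.1]
3. cons(cons(b, cons(h(a), b)), b)  →  cons(cons(b, cons(a, b)), b)   [R2 at 1.2.1]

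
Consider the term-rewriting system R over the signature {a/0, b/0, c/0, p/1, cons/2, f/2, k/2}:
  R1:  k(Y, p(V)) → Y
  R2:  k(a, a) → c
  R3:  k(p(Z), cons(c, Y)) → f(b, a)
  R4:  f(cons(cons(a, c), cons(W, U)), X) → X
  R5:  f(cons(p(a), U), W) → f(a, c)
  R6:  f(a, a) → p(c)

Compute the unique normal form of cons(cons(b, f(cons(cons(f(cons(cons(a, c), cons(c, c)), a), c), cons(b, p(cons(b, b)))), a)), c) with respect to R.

1. cons(cons(b, f(cons(cons(f(cons(cons(a, c), cons(c, c)), a), c), cons(b, p(cons(b, b)))), a)), c)  →  cons(cons(b, f(cons(cons(a, c), cons(b, p(cons(b, b)))), a)), c)   [R4 at 1.2.1.1.1]
2. cons(cons(b, f(cons(cons(a, c), cons(b, p(cons(b, b)))), a)), c)  →  cons(cons(b, a), c)   [R4 at 1.2]

cons(cons(b, a), c)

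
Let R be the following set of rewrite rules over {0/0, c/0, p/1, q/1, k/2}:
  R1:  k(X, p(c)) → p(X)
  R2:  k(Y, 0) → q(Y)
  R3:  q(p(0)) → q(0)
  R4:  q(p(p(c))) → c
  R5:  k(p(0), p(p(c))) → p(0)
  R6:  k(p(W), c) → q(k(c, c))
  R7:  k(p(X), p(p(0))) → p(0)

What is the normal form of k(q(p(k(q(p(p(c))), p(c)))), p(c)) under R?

p(c)

1. k(q(p(k(q(p(p(c))), p(c)))), p(c))  →  p(q(p(k(q(p(p(c))), p(c)))))   [R1 at ε]
2. p(q(p(k(q(p(p(c))), p(c)))))  →  p(q(p(p(q(p(p(c)))))))   [R1 at 1.1.1]
3. p(q(p(p(q(p(p(c)))))))  →  p(q(p(p(c))))   [R4 at 1.1.1.1]
4. p(q(p(p(c))))  →  p(c)   [R4 at 1]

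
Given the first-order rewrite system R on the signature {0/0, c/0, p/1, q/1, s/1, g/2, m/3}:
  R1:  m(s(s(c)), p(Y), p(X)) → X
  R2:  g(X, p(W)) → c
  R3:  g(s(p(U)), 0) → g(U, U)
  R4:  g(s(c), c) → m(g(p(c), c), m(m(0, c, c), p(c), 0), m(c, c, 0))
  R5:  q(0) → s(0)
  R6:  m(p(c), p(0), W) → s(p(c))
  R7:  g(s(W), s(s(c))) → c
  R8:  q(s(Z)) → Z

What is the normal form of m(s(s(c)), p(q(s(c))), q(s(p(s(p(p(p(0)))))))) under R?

1. m(s(s(c)), p(q(s(c))), q(s(p(s(p(p(p(0))))))))  →  m(s(s(c)), p(c), q(s(p(s(p(p(p(0))))))))   [R8 at 2.1]
2. m(s(s(c)), p(c), q(s(p(s(p(p(p(0))))))))  →  m(s(s(c)), p(c), p(s(p(p(p(0))))))   [R8 at 3]
3. m(s(s(c)), p(c), p(s(p(p(p(0))))))  →  s(p(p(p(0))))   [R1 at ε]

s(p(p(p(0))))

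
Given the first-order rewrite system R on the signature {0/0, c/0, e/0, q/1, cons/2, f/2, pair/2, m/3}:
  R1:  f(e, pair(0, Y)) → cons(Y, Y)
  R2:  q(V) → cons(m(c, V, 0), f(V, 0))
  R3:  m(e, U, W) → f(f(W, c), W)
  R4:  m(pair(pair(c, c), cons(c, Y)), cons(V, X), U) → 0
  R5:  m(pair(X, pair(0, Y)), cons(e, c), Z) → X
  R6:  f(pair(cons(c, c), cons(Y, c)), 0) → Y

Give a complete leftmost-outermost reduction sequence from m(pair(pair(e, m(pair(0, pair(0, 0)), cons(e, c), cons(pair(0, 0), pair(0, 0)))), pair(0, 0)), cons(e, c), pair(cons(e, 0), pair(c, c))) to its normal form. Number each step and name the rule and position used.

1. m(pair(pair(e, m(pair(0, pair(0, 0)), cons(e, c), cons(pair(0, 0), pair(0, 0)))), pair(0, 0)), cons(e, c), pair(cons(e, 0), pair(c, c)))  →  pair(e, m(pair(0, pair(0, 0)), cons(e, c), cons(pair(0, 0), pair(0, 0))))   [R5 at ε]
2. pair(e, m(pair(0, pair(0, 0)), cons(e, c), cons(pair(0, 0), pair(0, 0))))  →  pair(e, 0)   [R5 at 2]

pair(e, 0)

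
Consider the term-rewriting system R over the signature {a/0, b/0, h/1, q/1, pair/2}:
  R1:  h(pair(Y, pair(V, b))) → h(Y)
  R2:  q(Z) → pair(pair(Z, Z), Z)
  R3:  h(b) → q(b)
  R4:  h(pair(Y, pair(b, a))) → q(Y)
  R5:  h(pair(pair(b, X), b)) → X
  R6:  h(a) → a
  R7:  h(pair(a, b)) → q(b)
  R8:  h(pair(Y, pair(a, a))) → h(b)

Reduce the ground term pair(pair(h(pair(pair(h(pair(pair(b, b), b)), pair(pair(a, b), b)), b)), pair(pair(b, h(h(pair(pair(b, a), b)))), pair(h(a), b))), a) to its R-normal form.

1. pair(pair(h(pair(pair(h(pair(pair(b, b), b)), pair(pair(a, b), b)), b)), pair(pair(b, h(h(pair(pair(b, a), b)))), pair(h(a), b))), a)  →  pair(pair(h(pair(pair(b, pair(pair(a, b), b)), b)), pair(pair(b, h(h(pair(pair(b, a), b)))), pair(h(a), b))), a)   [R5 at 1.1.1.1.1]
2. pair(pair(h(pair(pair(b, pair(pair(a, b), b)), b)), pair(pair(b, h(h(pair(pair(b, a), b)))), pair(h(a), b))), a)  →  pair(pair(pair(pair(a, b), b), pair(pair(b, h(h(pair(pair(b, a), b)))), pair(h(a), b))), a)   [R5 at 1.1]
3. pair(pair(pair(pair(a, b), b), pair(pair(b, h(h(pair(pair(b, a), b)))), pair(h(a), b))), a)  →  pair(pair(pair(pair(a, b), b), pair(pair(b, h(a)), pair(h(a), b))), a)   [R5 at 1.2.1.2.1]
4. pair(pair(pair(pair(a, b), b), pair(pair(b, h(a)), pair(h(a), b))), a)  →  pair(pair(pair(pair(a, b), b), pair(pair(b, a), pair(h(a), b))), a)   [R6 at 1.2.1.2]
5. pair(pair(pair(pair(a, b), b), pair(pair(b, a), pair(h(a), b))), a)  →  pair(pair(pair(pair(a, b), b), pair(pair(b, a), pair(a, b))), a)   [R6 at 1.2.2.1]

pair(pair(pair(pair(a, b), b), pair(pair(b, a), pair(a, b))), a)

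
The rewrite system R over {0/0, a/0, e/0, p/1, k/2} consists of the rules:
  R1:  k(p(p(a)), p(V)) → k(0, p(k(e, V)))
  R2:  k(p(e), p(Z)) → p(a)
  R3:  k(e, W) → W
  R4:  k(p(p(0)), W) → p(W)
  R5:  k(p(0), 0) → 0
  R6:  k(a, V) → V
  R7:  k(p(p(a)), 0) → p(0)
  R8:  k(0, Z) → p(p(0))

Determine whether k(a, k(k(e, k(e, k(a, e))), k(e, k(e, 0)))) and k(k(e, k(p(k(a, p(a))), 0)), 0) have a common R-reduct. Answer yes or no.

yes — NF(t₁) = 0, NF(t₂) = 0

Reduce t₁ = k(a, k(k(e, k(e, k(a, e))), k(e, k(e, 0)))):
1. k(a, k(k(e, k(e, k(a, e))), k(e, k(e, 0))))  →  k(k(e, k(e, k(a, e))), k(e, k(e, 0)))   [R6 at ε]
2. k(k(e, k(e, k(a, e))), k(e, k(e, 0)))  →  k(k(e, k(a, e)), k(e, k(e, 0)))   [R3 at 1]
3. k(k(e, k(a, e)), k(e, k(e, 0)))  →  k(k(a, e), k(e, k(e, 0)))   [R3 at 1]
4. k(k(a, e), k(e, k(e, 0)))  →  k(e, k(e, k(e, 0)))   [R6 at 1]
5. k(e, k(e, k(e, 0)))  →  k(e, k(e, 0))   [R3 at ε]
6. k(e, k(e, 0))  →  k(e, 0)   [R3 at ε]
7. k(e, 0)  →  0   [R3 at ε]

Reduce t₂ = k(k(e, k(p(k(a, p(a))), 0)), 0):
1. k(k(e, k(p(k(a, p(a))), 0)), 0)  →  k(k(p(k(a, p(a))), 0), 0)   [R3 at 1]
2. k(k(p(k(a, p(a))), 0), 0)  →  k(k(p(p(a)), 0), 0)   [R6 at 1.1.1]
3. k(k(p(p(a)), 0), 0)  →  k(p(0), 0)   [R7 at 1]
4. k(p(0), 0)  →  0   [R5 at ε]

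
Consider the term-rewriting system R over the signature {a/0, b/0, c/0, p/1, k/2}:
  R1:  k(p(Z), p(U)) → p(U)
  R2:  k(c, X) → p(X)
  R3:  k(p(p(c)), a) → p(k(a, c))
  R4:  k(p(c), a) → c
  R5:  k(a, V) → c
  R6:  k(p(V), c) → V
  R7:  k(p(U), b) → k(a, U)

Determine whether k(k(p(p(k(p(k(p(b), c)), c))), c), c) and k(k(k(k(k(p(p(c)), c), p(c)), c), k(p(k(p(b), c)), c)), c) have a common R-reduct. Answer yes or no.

Reduce t₁ = k(k(p(p(k(p(k(p(b), c)), c))), c), c):
1. k(k(p(p(k(p(k(p(b), c)), c))), c), c)  →  k(p(k(p(k(p(b), c)), c)), c)   [R6 at 1]
2. k(p(k(p(k(p(b), c)), c)), c)  →  k(p(k(p(b), c)), c)   [R6 at ε]
3. k(p(k(p(b), c)), c)  →  k(p(b), c)   [R6 at ε]
4. k(p(b), c)  →  b   [R6 at ε]

Reduce t₂ = k(k(k(k(k(p(p(c)), c), p(c)), c), k(p(k(p(b), c)), c)), c):
1. k(k(k(k(k(p(p(c)), c), p(c)), c), k(p(k(p(b), c)), c)), c)  →  k(k(k(k(p(c), p(c)), c), k(p(k(p(b), c)), c)), c)   [R6 at 1.1.1.1]
2. k(k(k(k(p(c), p(c)), c), k(p(k(p(b), c)), c)), c)  →  k(k(k(p(c), c), k(p(k(p(b), c)), c)), c)   [R1 at 1.1.1]
3. k(k(k(p(c), c), k(p(k(p(b), c)), c)), c)  →  k(k(c, k(p(k(p(b), c)), c)), c)   [R6 at 1.1]
4. k(k(c, k(p(k(p(b), c)), c)), c)  →  k(p(k(p(k(p(b), c)), c)), c)   [R2 at 1]
5. k(p(k(p(k(p(b), c)), c)), c)  →  k(p(k(p(b), c)), c)   [R6 at ε]
6. k(p(k(p(b), c)), c)  →  k(p(b), c)   [R6 at ε]
7. k(p(b), c)  →  b   [R6 at ε]

yes — NF(t₁) = b, NF(t₂) = b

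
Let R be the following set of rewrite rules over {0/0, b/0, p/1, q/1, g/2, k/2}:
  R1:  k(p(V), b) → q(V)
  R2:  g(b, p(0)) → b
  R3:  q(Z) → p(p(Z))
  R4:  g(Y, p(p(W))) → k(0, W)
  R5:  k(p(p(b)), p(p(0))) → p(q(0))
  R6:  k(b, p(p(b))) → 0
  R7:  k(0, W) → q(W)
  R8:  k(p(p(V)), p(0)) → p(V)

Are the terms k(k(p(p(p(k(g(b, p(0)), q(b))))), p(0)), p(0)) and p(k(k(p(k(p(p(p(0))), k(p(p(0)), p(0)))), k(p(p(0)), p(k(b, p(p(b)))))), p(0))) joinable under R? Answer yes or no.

no — NF(t₁) = p(0), NF(t₂) = p(p(0))

Reduce t₁ = k(k(p(p(p(k(g(b, p(0)), q(b))))), p(0)), p(0)):
1. k(k(p(p(p(k(g(b, p(0)), q(b))))), p(0)), p(0))  →  k(p(p(k(g(b, p(0)), q(b)))), p(0))   [R8 at 1]
2. k(p(p(k(g(b, p(0)), q(b)))), p(0))  →  p(k(g(b, p(0)), q(b)))   [R8 at ε]
3. p(k(g(b, p(0)), q(b)))  →  p(k(b, q(b)))   [R2 at 1.1]
4. p(k(b, q(b)))  →  p(k(b, p(p(b))))   [R3 at 1.2]
5. p(k(b, p(p(b))))  →  p(0)   [R6 at 1]

Reduce t₂ = p(k(k(p(k(p(p(p(0))), k(p(p(0)), p(0)))), k(p(p(0)), p(k(b, p(p(b)))))), p(0))):
1. p(k(k(p(k(p(p(p(0))), k(p(p(0)), p(0)))), k(p(p(0)), p(k(b, p(p(b)))))), p(0)))  →  p(k(k(p(k(p(p(p(0))), p(0))), k(p(p(0)), p(k(b, p(p(b)))))), p(0)))   [R8 at 1.1.1.1.2]
2. p(k(k(p(k(p(p(p(0))), p(0))), k(p(p(0)), p(k(b, p(p(b)))))), p(0)))  →  p(k(k(p(p(p(0))), k(p(p(0)), p(k(b, p(p(b)))))), p(0)))   [R8 at 1.1.1.1]
3. p(k(k(p(p(p(0))), k(p(p(0)), p(k(b, p(p(b)))))), p(0)))  →  p(k(k(p(p(p(0))), k(p(p(0)), p(0))), p(0)))   [R6 at 1.1.2.2.1]
4. p(k(k(p(p(p(0))), k(p(p(0)), p(0))), p(0)))  →  p(k(k(p(p(p(0))), p(0)), p(0)))   [R8 at 1.1.2]
5. p(k(k(p(p(p(0))), p(0)), p(0)))  →  p(k(p(p(0)), p(0)))   [R8 at 1.1]
6. p(k(p(p(0)), p(0)))  →  p(p(0))   [R8 at 1]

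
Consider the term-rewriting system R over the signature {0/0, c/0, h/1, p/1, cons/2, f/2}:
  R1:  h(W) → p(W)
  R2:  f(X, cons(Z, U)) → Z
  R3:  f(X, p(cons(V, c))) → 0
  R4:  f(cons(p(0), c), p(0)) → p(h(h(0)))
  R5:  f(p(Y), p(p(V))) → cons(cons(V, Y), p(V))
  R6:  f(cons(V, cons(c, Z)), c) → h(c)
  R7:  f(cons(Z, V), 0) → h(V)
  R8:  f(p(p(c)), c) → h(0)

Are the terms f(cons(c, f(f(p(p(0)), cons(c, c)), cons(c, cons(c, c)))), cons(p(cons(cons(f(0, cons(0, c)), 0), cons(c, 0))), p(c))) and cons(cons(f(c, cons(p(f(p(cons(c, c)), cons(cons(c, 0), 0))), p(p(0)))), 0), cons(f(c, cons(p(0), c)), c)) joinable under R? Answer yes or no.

no — NF(t₁) = p(cons(cons(0, 0), cons(c, 0))), NF(t₂) = cons(cons(p(cons(c, 0)), 0), cons(p(0), c))

Reduce t₁ = f(cons(c, f(f(p(p(0)), cons(c, c)), cons(c, cons(c, c)))), cons(p(cons(cons(f(0, cons(0, c)), 0), cons(c, 0))), p(c))):
1. f(cons(c, f(f(p(p(0)), cons(c, c)), cons(c, cons(c, c)))), cons(p(cons(cons(f(0, cons(0, c)), 0), cons(c, 0))), p(c)))  →  p(cons(cons(f(0, cons(0, c)), 0), cons(c, 0)))   [R2 at ε]
2. p(cons(cons(f(0, cons(0, c)), 0), cons(c, 0)))  →  p(cons(cons(0, 0), cons(c, 0)))   [R2 at 1.1.1]

Reduce t₂ = cons(cons(f(c, cons(p(f(p(cons(c, c)), cons(cons(c, 0), 0))), p(p(0)))), 0), cons(f(c, cons(p(0), c)), c)):
1. cons(cons(f(c, cons(p(f(p(cons(c, c)), cons(cons(c, 0), 0))), p(p(0)))), 0), cons(f(c, cons(p(0), c)), c))  →  cons(cons(p(f(p(cons(c, c)), cons(cons(c, 0), 0))), 0), cons(f(c, cons(p(0), c)), c))   [R2 at 1.1]
2. cons(cons(p(f(p(cons(c, c)), cons(cons(c, 0), 0))), 0), cons(f(c, cons(p(0), c)), c))  →  cons(cons(p(cons(c, 0)), 0), cons(f(c, cons(p(0), c)), c))   [R2 at 1.1.1]
3. cons(cons(p(cons(c, 0)), 0), cons(f(c, cons(p(0), c)), c))  →  cons(cons(p(cons(c, 0)), 0), cons(p(0), c))   [R2 at 2.1]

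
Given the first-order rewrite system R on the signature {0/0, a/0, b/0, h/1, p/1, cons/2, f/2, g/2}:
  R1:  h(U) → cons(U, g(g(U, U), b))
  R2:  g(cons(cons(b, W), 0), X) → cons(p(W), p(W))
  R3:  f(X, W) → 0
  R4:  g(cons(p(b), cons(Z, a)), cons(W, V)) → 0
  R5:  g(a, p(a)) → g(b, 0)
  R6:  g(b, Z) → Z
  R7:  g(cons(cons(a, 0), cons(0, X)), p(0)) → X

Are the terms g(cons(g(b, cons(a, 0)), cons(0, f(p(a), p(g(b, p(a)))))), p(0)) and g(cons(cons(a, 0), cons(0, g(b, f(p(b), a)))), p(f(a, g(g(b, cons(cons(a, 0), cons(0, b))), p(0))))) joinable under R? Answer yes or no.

Reduce t₁ = g(cons(g(b, cons(a, 0)), cons(0, f(p(a), p(g(b, p(a)))))), p(0)):
1. g(cons(g(b, cons(a, 0)), cons(0, f(p(a), p(g(b, p(a)))))), p(0))  →  g(cons(cons(a, 0), cons(0, f(p(a), p(g(b, p(a)))))), p(0))   [R6 at 1.1]
2. g(cons(cons(a, 0), cons(0, f(p(a), p(g(b, p(a)))))), p(0))  →  f(p(a), p(g(b, p(a))))   [R7 at ε]
3. f(p(a), p(g(b, p(a))))  →  0   [R3 at ε]

Reduce t₂ = g(cons(cons(a, 0), cons(0, g(b, f(p(b), a)))), p(f(a, g(g(b, cons(cons(a, 0), cons(0, b))), p(0))))):
1. g(cons(cons(a, 0), cons(0, g(b, f(p(b), a)))), p(f(a, g(g(b, cons(cons(a, 0), cons(0, b))), p(0)))))  →  g(cons(cons(a, 0), cons(0, f(p(b), a))), p(f(a, g(g(b, cons(cons(a, 0), cons(0, b))), p(0)))))   [R6 at 1.2.2]
2. g(cons(cons(a, 0), cons(0, f(p(b), a))), p(f(a, g(g(b, cons(cons(a, 0), cons(0, b))), p(0)))))  →  g(cons(cons(a, 0), cons(0, 0)), p(f(a, g(g(b, cons(cons(a, 0), cons(0, b))), p(0)))))   [R3 at 1.2.2]
3. g(cons(cons(a, 0), cons(0, 0)), p(f(a, g(g(b, cons(cons(a, 0), cons(0, b))), p(0)))))  →  g(cons(cons(a, 0), cons(0, 0)), p(0))   [R3 at 2.1]
4. g(cons(cons(a, 0), cons(0, 0)), p(0))  →  0   [R7 at ε]

yes — NF(t₁) = 0, NF(t₂) = 0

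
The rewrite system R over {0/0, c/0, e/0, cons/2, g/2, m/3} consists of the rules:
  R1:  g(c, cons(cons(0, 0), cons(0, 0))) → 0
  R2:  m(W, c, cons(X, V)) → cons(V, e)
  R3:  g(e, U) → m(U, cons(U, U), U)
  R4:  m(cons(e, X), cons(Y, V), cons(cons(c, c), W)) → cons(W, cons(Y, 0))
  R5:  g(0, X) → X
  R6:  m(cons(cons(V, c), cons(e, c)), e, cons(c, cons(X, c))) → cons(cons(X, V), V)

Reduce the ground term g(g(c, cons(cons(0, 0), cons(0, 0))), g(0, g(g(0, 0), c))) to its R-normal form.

1. g(g(c, cons(cons(0, 0), cons(0, 0))), g(0, g(g(0, 0), c)))  →  g(0, g(0, g(g(0, 0), c)))   [R1 at 1]
2. g(0, g(0, g(g(0, 0), c)))  →  g(0, g(g(0, 0), c))   [R5 at ε]
3. g(0, g(g(0, 0), c))  →  g(g(0, 0), c)   [R5 at ε]
4. g(g(0, 0), c)  →  g(0, c)   [R5 at 1]
5. g(0, c)  →  c   [R5 at ε]

c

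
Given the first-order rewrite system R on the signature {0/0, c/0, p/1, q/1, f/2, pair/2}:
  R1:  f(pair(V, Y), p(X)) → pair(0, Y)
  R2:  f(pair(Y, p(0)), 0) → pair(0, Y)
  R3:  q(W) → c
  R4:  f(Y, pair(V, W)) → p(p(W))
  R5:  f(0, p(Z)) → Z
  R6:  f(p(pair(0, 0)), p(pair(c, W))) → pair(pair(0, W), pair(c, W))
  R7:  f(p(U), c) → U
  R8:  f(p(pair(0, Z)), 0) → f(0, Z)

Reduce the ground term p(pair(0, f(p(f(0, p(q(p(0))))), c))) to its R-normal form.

p(pair(0, c))

1. p(pair(0, f(p(f(0, p(q(p(0))))), c)))  →  p(pair(0, f(0, p(q(p(0))))))   [R7 at 1.2]
2. p(pair(0, f(0, p(q(p(0))))))  →  p(pair(0, q(p(0))))   [R5 at 1.2]
3. p(pair(0, q(p(0))))  →  p(pair(0, c))   [R3 at 1.2]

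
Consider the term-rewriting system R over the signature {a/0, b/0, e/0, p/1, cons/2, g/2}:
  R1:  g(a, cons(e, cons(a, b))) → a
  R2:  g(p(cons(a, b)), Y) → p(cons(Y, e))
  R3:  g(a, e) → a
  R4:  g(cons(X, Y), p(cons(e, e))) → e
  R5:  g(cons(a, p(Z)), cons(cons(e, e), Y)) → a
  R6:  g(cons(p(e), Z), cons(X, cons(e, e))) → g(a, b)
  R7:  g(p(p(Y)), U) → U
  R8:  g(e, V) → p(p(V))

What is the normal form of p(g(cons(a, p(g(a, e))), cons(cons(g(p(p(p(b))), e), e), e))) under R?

1. p(g(cons(a, p(g(a, e))), cons(cons(g(p(p(p(b))), e), e), e)))  →  p(g(cons(a, p(a)), cons(cons(g(p(p(p(b))), e), e), e)))   [R3 at 1.1.2.1]
2. p(g(cons(a, p(a)), cons(cons(g(p(p(p(b))), e), e), e)))  →  p(g(cons(a, p(a)), cons(cons(e, e), e)))   [R7 at 1.2.1.1]
3. p(g(cons(a, p(a)), cons(cons(e, e), e)))  →  p(a)   [R5 at 1]

p(a)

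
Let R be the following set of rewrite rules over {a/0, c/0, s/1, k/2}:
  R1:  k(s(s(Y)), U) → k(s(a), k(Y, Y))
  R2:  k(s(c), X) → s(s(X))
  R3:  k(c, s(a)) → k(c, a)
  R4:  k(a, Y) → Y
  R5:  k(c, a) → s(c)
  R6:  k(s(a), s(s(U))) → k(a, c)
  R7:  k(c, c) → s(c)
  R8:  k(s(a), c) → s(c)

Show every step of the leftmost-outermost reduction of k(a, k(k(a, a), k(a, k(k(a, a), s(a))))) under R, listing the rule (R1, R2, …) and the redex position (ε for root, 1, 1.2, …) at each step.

s(a)

1. k(a, k(k(a, a), k(a, k(k(a, a), s(a)))))  →  k(k(a, a), k(a, k(k(a, a), s(a))))   [R4 at ε]
2. k(k(a, a), k(a, k(k(a, a), s(a))))  →  k(a, k(a, k(k(a, a), s(a))))   [R4 at 1]
3. k(a, k(a, k(k(a, a), s(a))))  →  k(a, k(k(a, a), s(a)))   [R4 at ε]
4. k(a, k(k(a, a), s(a)))  →  k(k(a, a), s(a))   [R4 at ε]
5. k(k(a, a), s(a))  →  k(a, s(a))   [R4 at 1]
6. k(a, s(a))  →  s(a)   [R4 at ε]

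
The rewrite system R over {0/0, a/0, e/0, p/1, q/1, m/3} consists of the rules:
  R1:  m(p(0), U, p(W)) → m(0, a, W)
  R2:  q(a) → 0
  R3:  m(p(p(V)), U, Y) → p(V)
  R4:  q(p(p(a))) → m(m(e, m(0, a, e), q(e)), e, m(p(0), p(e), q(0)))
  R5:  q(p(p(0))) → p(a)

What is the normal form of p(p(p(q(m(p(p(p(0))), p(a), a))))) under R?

1. p(p(p(q(m(p(p(p(0))), p(a), a)))))  →  p(p(p(q(p(p(0))))))   [R3 at 1.1.1.1]
2. p(p(p(q(p(p(0))))))  →  p(p(p(p(a))))   [R5 at 1.1.1]

p(p(p(p(a))))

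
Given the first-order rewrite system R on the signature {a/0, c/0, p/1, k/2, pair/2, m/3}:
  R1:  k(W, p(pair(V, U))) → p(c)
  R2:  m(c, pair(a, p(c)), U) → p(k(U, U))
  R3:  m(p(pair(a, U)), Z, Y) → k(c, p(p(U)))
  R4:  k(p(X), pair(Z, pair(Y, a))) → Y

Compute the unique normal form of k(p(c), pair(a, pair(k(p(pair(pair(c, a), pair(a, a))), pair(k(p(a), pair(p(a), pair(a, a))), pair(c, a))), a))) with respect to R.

1. k(p(c), pair(a, pair(k(p(pair(pair(c, a), pair(a, a))), pair(k(p(a), pair(p(a), pair(a, a))), pair(c, a))), a)))  →  k(p(pair(pair(c, a), pair(a, a))), pair(k(p(a), pair(p(a), pair(a, a))), pair(c, a)))   [R4 at ε]
2. k(p(pair(pair(c, a), pair(a, a))), pair(k(p(a), pair(p(a), pair(a, a))), pair(c, a)))  →  c   [R4 at ε]

c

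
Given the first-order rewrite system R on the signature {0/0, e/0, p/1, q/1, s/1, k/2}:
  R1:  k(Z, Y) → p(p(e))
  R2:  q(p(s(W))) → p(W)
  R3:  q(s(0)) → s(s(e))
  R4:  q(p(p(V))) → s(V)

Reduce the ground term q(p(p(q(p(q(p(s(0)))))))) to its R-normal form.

s(s(0))

1. q(p(p(q(p(q(p(s(0))))))))  →  s(q(p(q(p(s(0))))))   [R4 at ε]
2. s(q(p(q(p(s(0))))))  →  s(q(p(p(0))))   [R2 at 1.1.1]
3. s(q(p(p(0))))  →  s(s(0))   [R4 at 1]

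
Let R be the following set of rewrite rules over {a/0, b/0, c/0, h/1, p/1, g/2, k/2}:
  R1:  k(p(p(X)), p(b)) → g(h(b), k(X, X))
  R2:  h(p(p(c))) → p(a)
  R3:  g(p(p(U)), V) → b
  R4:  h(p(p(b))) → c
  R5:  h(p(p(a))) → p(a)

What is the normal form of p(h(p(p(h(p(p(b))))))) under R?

1. p(h(p(p(h(p(p(b)))))))  →  p(h(p(p(c))))   [R4 at 1.1.1.1]
2. p(h(p(p(c))))  →  p(p(a))   [R2 at 1]

p(p(a))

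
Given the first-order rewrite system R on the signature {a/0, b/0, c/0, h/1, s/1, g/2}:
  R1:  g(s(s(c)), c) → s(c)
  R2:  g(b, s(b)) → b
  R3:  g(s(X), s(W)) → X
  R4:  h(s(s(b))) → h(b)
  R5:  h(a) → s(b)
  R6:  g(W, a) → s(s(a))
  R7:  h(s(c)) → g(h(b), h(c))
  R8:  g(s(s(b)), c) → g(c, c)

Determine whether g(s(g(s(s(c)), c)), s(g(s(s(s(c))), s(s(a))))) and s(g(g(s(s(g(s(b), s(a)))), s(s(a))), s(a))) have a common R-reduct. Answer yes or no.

Reduce t₁ = g(s(g(s(s(c)), c)), s(g(s(s(s(c))), s(s(a))))):
1. g(s(g(s(s(c)), c)), s(g(s(s(s(c))), s(s(a)))))  →  g(s(s(c)), c)   [R3 at ε]
2. g(s(s(c)), c)  →  s(c)   [R1 at ε]

Reduce t₂ = s(g(g(s(s(g(s(b), s(a)))), s(s(a))), s(a))):
1. s(g(g(s(s(g(s(b), s(a)))), s(s(a))), s(a)))  →  s(g(s(g(s(b), s(a))), s(a)))   [R3 at 1.1]
2. s(g(s(g(s(b), s(a))), s(a)))  →  s(g(s(b), s(a)))   [R3 at 1]
3. s(g(s(b), s(a)))  →  s(b)   [R3 at 1]

no — NF(t₁) = s(c), NF(t₂) = s(b)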